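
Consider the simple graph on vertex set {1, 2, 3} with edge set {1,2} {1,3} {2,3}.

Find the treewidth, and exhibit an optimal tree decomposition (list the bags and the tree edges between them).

With just one bag of size 3, the width is 3 − 1 = 2, so tw(G) ≤ 2. For the lower bound, the 3 vertices {1, 2, 3} are pairwise adjacent, and any tree decomposition puts a clique entirely inside one bag — forcing width ≥ 2. Therefore the treewidth is 2.

Treewidth 2.
One optimal decomposition is:
Bags: B1 = {1, 2, 3}
Tree: (single bag)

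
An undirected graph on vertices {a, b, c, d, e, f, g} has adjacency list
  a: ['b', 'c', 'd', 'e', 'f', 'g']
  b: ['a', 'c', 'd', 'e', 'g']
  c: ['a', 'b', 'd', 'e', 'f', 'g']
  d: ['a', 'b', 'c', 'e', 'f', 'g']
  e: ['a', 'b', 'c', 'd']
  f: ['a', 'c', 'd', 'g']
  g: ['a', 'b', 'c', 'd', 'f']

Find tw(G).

4

A width-4 tree decomposition is:
Bags: B1 = {a, b, c, d, g}  B2 = {a, c, d, f, g}  B3 = {a, b, c, d, e}
Tree: B1–B2, B1–B3
Every bag has size at most 5, so the width is 5 − 1 = 4 and tw(G) ≤ 4. On the other hand G contains the 5-clique {a, c, d, f, g}. A clique must lie in a single bag of any decomposition, so no decomposition can have width below 4. Hence tw(G) = 4 exactly.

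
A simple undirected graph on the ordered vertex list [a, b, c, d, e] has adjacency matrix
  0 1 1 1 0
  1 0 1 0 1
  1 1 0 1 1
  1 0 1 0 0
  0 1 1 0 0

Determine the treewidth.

A width-2 tree decomposition is:
Bags: B1 = {a, b, c}  B2 = {b, c, e}  B3 = {a, c, d}
Tree: B1–B2, B1–B3
Each bag holds 3 vertices, so the decomposition has width 2, which upper-bounds the treewidth. Conversely, {b, c, e} is a clique of size 3, and the vertices of any clique must share a bag in every tree decomposition; so some bag has ≥ 3 vertices and tw(G) ≥ 2. Hence tw(G) = 2 exactly.

2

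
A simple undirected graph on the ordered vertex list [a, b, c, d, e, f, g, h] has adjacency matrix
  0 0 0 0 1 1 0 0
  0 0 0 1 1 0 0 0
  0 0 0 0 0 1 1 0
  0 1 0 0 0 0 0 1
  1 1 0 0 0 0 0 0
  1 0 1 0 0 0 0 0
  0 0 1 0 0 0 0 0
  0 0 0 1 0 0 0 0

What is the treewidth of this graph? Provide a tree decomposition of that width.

Treewidth 1.
Bags: B1 = {d, h}  B2 = {b, d}  B3 = {b, e}  B4 = {a, e}  B5 = {a, f}  B6 = {c, f}  B7 = {c, g}
Tree: B1–B2, B2–B3, B3–B4, B4–B5, B5–B6, B6–B7

The largest bag has 2 vertices, giving width 1; this decomposition certifies tw(G) ≤ 1. G has an edge, so its treewidth is at least 1. Hence tw(G) = 1 exactly.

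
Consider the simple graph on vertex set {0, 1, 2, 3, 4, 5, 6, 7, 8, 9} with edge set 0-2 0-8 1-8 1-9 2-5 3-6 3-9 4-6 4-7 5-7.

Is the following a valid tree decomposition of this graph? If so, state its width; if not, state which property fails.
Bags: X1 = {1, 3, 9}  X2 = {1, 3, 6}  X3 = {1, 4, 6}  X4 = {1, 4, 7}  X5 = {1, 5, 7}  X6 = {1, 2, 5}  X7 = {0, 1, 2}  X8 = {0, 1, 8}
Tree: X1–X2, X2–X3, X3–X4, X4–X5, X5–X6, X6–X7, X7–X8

Yes; width 2.

Vertex coverage: the bags together contain {0, 1, 2, 3, 4, 5, 6, 7, 8, 9}, the full vertex set. Edge coverage: each edge of G has both endpoints in at least one bag. Running intersection: for every vertex, the bags containing it form a connected subtree. All three properties hold, so this is a valid tree decomposition of width max|bag| − 1 = 2, and hence tw(G) ≤ 2.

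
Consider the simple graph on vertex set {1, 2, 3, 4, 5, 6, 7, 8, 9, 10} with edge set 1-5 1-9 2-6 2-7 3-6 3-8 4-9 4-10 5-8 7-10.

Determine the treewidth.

A width-2 tree decomposition is:
Bags: B1 = {2, 7, 10}  B2 = {2, 4, 10}  B3 = {2, 4, 9}  B4 = {1, 2, 9}  B5 = {1, 2, 5}  B6 = {2, 5, 8}  B7 = {2, 3, 8}  B8 = {2, 3, 6}
Tree: B1–B2, B2–B3, B3–B4, B4–B5, B5–B6, B6–B7, B7–B8
The largest bag has 3 vertices, giving width 2; this decomposition certifies tw(G) ≤ 2. Since 2–7–10–4–9–1–5–8–3–6–2 is a cycle in G, G is not acyclic. Forests are exactly the graphs of treewidth ≤ 1, so tw(G) ≥ 2. Hence tw(G) = 2 exactly.

2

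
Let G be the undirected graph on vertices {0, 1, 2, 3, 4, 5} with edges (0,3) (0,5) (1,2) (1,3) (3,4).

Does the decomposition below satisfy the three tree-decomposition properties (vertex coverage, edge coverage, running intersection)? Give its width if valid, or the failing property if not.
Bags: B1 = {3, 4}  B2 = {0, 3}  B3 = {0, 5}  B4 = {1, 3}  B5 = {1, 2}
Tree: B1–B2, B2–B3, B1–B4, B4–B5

Vertex coverage: the bags together contain {0, 1, 2, 3, 4, 5}, the full vertex set. Edge coverage: each edge of G has both endpoints in at least one bag. Running intersection: for every vertex, the bags containing it form a connected subtree. All three properties hold, so this is a valid tree decomposition of width max|bag| − 1 = 1, and hence tw(G) ≤ 1.

Yes; width 1.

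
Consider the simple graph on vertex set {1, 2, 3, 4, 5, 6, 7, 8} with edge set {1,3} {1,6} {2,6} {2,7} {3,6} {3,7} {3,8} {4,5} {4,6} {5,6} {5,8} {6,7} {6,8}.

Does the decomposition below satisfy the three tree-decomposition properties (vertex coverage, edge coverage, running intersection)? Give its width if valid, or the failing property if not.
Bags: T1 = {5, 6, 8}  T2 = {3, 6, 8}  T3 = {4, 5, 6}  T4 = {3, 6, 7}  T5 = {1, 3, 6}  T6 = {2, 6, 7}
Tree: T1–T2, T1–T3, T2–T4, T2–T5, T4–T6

Every vertex of G appears in some bag (union = {1, 2, 3, 4, 5, 6, 7, 8}); every edge is covered by a bag; and for each vertex v the set of bags containing v is connected in the bag tree. The decomposition is therefore valid. The largest bag has 3 vertices, so the width is 2.

Yes; width 2.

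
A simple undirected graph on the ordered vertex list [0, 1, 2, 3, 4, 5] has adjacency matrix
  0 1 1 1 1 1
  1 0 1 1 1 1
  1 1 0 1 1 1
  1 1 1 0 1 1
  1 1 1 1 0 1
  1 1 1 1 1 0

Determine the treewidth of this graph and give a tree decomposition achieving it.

Treewidth 5.
One such decomposition:
Bags: B1 = {0, 1, 2, 3, 4, 5}
Tree: (single bag)

A single bag containing all 6 vertices is trivially a valid decomposition of width 5. On the other hand G contains the 6-clique {0, 1, 2, 3, 4, 5}. A clique must lie in a single bag of any decomposition, so no decomposition can have width below 5. The upper and lower bounds meet at 5, so that is the treewidth.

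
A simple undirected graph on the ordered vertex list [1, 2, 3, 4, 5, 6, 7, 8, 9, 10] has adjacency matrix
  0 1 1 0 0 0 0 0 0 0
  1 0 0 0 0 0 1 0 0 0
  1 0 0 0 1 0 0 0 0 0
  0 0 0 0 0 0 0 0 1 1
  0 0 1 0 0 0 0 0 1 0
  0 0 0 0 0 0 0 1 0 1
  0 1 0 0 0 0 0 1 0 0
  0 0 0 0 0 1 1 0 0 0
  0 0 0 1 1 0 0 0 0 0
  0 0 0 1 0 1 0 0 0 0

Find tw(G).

2

A width-2 tree decomposition is:
Bags: B1 = {3, 5, 9}  B2 = {3, 4, 9}  B3 = {3, 4, 10}  B4 = {3, 6, 10}  B5 = {3, 6, 8}  B6 = {3, 7, 8}  B7 = {2, 3, 7}  B8 = {1, 2, 3}
Tree: B1–B2, B2–B3, B3–B4, B4–B5, B5–B6, B6–B7, B7–B8
Every bag has size at most 3, so the width is 3 − 1 = 2 and tw(G) ≤ 2. Since 3–5–9–4–10–6–8–7–2–1–3 is a cycle in G, G is not acyclic. Forests are exactly the graphs of treewidth ≤ 1, so tw(G) ≥ 2. Therefore the treewidth is 2.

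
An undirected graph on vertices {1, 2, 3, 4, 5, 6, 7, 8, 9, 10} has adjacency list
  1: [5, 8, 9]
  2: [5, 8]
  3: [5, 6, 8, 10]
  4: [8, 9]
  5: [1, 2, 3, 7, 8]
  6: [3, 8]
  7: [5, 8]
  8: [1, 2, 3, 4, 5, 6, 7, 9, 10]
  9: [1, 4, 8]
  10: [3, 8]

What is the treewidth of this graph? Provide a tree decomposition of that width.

Treewidth 2.
One optimal decomposition is:
Bags: B1 = {2, 5, 8}  B2 = {1, 5, 8}  B3 = {3, 5, 8}  B4 = {5, 7, 8}  B5 = {1, 8, 9}  B6 = {3, 6, 8}  B7 = {4, 8, 9}  B8 = {3, 8, 10}
Tree: B1–B2, B1–B3, B2–B4, B2–B5, B3–B6, B5–B7, B3–B8

The largest bag has 3 vertices, giving width 2; this decomposition certifies tw(G) ≤ 2. On the other hand G contains the 3-clique {4, 8, 9}. A clique must lie in a single bag of any decomposition, so no decomposition can have width below 2. The upper and lower bounds meet at 2, so that is the treewidth.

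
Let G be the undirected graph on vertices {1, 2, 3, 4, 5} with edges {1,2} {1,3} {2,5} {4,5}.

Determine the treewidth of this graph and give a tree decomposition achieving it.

Treewidth 1.
One optimal decomposition is:
Bags: B1 = {4, 5}  B2 = {2, 5}  B3 = {1, 2}  B4 = {1, 3}
Tree: B1–B2, B2–B3, B3–B4

Every bag has size at most 2, so the width is 2 − 1 = 1 and tw(G) ≤ 1. Since G has at least one edge (e.g. 4–5), it is not an edgeless graph, so tw(G) ≥ 1. Combining the bounds, tw(G) = 1.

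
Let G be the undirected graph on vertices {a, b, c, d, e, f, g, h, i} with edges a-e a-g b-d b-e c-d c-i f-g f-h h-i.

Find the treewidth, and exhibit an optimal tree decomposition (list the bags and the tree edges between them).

The largest bag has 3 vertices, giving width 2; this decomposition certifies tw(G) ≤ 2. Since a–e–b–d–c–i–h–f–g–a is a cycle in G, G is not acyclic. Forests are exactly the graphs of treewidth ≤ 1, so tw(G) ≥ 2. Hence tw(G) = 2 exactly.

Treewidth 2.
Bags: B1 = {a, b, e}  B2 = {a, b, d}  B3 = {a, c, d}  B4 = {a, c, i}  B5 = {a, h, i}  B6 = {a, f, h}  B7 = {a, f, g}
Tree: B1–B2, B2–B3, B3–B4, B4–B5, B5–B6, B6–B7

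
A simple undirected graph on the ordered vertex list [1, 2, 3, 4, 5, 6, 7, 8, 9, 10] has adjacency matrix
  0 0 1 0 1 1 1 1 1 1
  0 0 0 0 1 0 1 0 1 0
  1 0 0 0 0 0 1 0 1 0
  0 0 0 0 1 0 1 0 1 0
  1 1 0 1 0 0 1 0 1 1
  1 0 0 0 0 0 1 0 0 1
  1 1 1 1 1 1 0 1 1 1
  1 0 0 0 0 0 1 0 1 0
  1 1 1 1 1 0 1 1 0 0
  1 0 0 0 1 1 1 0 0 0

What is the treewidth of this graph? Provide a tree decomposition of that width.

The largest bag has 4 vertices, giving width 3; this decomposition certifies tw(G) ≤ 3. Conversely, {1, 7, 8, 9} is a clique of size 4, and the vertices of any clique must share a bag in every tree decomposition; so some bag has ≥ 4 vertices and tw(G) ≥ 3. Therefore the treewidth is 3.

Treewidth 3.
Bags: B1 = {1, 5, 7, 9}  B2 = {4, 5, 7, 9}  B3 = {1, 5, 7, 10}  B4 = {1, 6, 7, 10}  B5 = {2, 5, 7, 9}  B6 = {1, 3, 7, 9}  B7 = {1, 7, 8, 9}
Tree: B1–B2, B1–B3, B3–B4, B2–B5, B1–B6, B6–B7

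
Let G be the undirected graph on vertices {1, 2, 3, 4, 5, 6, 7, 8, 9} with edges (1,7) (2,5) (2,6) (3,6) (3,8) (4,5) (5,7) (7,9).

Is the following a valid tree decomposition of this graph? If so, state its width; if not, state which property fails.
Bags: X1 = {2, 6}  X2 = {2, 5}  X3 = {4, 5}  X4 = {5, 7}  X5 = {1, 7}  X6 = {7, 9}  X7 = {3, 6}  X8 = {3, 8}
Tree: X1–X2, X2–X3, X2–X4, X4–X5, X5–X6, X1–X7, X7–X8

Yes; width 1.

Every vertex of G appears in some bag (union = {1, 2, 3, 4, 5, 6, 7, 8, 9}); every edge is covered by a bag; and for each vertex v the set of bags containing v is connected in the bag tree. The decomposition is therefore valid. The largest bag has 2 vertices, so the width is 1.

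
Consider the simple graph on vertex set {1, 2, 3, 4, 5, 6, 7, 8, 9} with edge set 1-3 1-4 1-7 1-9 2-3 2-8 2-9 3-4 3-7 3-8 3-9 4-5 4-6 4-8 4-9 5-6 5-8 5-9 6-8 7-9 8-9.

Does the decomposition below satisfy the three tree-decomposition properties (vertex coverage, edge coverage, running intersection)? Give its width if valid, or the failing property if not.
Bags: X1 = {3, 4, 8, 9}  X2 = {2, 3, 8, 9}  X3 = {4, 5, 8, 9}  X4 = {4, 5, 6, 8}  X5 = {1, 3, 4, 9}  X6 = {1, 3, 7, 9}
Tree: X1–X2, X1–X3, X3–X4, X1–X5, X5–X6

Yes; width 3.

Every vertex of G appears in some bag (union = {1, 2, 3, 4, 5, 6, 7, 8, 9}); every edge is covered by a bag; and for each vertex v the set of bags containing v is connected in the bag tree. The decomposition is therefore valid. The largest bag has 4 vertices, so the width is 3.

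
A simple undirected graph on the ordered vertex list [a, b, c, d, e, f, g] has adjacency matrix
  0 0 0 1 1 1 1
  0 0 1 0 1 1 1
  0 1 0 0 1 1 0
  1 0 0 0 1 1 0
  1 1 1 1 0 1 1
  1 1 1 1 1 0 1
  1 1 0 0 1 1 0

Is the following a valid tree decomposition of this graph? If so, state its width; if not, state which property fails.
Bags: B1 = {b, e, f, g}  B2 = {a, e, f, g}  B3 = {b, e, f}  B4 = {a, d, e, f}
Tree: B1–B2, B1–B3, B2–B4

A tree decomposition must satisfy three properties: every vertex lies in some bag; for every edge, both endpoints lie together in some bag; and for every vertex, the bags containing it form a connected subtree. Here vertex c appears in no bag, so the decomposition is invalid.

No — vertex c appears in no bag.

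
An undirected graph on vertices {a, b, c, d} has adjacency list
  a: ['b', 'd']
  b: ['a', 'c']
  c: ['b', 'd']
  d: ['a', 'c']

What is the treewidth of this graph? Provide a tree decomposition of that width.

Every bag has size at most 3, so the width is 3 − 1 = 2 and tw(G) ≤ 2. The edges b–c–d–a–b form a cycle, so G is not a tree and its treewidth is at least 2. Therefore the treewidth is 2.

Treewidth 2.
One such decomposition:
Bags: B1 = {b, c, d}  B2 = {a, b, d}
Tree: B1–B2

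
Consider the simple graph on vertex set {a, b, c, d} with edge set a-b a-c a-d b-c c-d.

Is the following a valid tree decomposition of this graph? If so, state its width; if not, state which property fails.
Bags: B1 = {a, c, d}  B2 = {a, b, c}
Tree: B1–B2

Yes; width 2.

Vertex coverage: the bags together contain {a, b, c, d}, the full vertex set. Edge coverage: each edge of G has both endpoints in at least one bag. Running intersection: for every vertex, the bags containing it form a connected subtree. All three properties hold, so this is a valid tree decomposition of width max|bag| − 1 = 2, and hence tw(G) ≤ 2.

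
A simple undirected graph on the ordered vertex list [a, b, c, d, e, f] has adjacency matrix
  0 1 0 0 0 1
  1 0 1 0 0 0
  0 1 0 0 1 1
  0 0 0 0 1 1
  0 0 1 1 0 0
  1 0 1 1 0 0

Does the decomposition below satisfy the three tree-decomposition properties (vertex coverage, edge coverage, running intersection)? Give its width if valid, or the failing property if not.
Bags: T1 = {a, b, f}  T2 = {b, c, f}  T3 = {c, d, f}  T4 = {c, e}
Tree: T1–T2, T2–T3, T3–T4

No — edge (d,e) lies in no bag.

A tree decomposition must satisfy three properties: every vertex lies in some bag; for every edge, both endpoints lie together in some bag; and for every vertex, the bags containing it form a connected subtree. Here edge (d,e) lies in no bag, so the decomposition is invalid.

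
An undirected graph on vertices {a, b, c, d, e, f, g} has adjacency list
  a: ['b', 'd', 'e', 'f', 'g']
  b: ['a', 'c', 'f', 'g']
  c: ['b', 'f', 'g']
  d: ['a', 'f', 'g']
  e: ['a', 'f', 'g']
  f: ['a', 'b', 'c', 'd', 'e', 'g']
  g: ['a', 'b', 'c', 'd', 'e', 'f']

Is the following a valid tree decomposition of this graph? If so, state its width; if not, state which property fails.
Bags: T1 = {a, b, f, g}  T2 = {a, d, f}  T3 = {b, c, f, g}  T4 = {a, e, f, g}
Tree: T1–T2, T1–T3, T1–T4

No — edge (g,d) lies in no bag.

A tree decomposition must satisfy three properties: every vertex lies in some bag; for every edge, both endpoints lie together in some bag; and for every vertex, the bags containing it form a connected subtree. Here edge (g,d) lies in no bag, so the decomposition is invalid.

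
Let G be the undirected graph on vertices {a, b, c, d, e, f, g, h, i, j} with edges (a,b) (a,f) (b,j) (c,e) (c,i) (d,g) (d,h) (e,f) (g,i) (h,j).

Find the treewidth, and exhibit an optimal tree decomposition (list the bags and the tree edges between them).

Every bag has size at most 3, so the width is 3 − 1 = 2 and tw(G) ≤ 2. Since b–a–f–e–c–i–g–d–h–j–b is a cycle in G, G is not acyclic. Forests are exactly the graphs of treewidth ≤ 1, so tw(G) ≥ 2. Therefore the treewidth is 2.

Treewidth 2.
One such decomposition:
Bags: B1 = {a, b, f}  B2 = {b, e, f}  B3 = {b, c, e}  B4 = {b, c, i}  B5 = {b, g, i}  B6 = {b, d, g}  B7 = {b, d, h}  B8 = {b, h, j}
Tree: B1–B2, B2–B3, B3–B4, B4–B5, B5–B6, B6–B7, B7–B8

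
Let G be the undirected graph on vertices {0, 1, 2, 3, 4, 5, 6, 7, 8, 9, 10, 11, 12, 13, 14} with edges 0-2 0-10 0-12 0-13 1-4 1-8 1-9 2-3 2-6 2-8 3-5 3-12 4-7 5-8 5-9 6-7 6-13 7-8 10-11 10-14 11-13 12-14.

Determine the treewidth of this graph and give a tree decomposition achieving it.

Every bag has size at most 4, so the width is 4 − 1 = 3 and tw(G) ≤ 3. For the lower bound: the 4 vertex sets {1,4,9}, {5}, {8}, {2,3,6,7} are disjoint, each induces a connected subgraph, and every pair is joined by at least one edge of G. Contracting each set to a single vertex therefore yields K_{4} as a minor, and since treewidth is minor-monotone, tw(G) ≥ tw(K_{4}) = 3. Therefore the treewidth is 3.

Treewidth 3.
One optimal decomposition is:
Bags: B1 = {1, 4, 5, 9}  B2 = {1, 4, 5, 8}  B3 = {4, 5, 7, 8}  B4 = {3, 5, 7, 8}  B5 = {2, 3, 7, 8}  B6 = {2, 3, 6, 7}  B7 = {2, 3, 6, 12}  B8 = {0, 2, 6, 12}  B9 = {0, 6, 12, 13}  B10 = {0, 12, 13, 14}  B11 = {0, 10, 13, 14}  B12 = {10, 11, 13, 14}
Tree: B1–B2, B2–B3, B3–B4, B4–B5, B5–B6, B6–B7, B7–B8, B8–B9, B9–B10, B10–B11, B11–B12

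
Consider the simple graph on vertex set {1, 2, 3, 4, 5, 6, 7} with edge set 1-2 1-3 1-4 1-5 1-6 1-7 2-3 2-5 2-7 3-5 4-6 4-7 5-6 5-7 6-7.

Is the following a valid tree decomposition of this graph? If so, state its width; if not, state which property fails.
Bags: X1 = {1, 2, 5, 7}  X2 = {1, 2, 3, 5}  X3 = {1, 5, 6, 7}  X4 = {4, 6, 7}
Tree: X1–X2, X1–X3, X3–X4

No — edge (1,4) lies in no bag.

A tree decomposition must satisfy three properties: every vertex lies in some bag; for every edge, both endpoints lie together in some bag; and for every vertex, the bags containing it form a connected subtree. Here edge (1,4) lies in no bag, so the decomposition is invalid.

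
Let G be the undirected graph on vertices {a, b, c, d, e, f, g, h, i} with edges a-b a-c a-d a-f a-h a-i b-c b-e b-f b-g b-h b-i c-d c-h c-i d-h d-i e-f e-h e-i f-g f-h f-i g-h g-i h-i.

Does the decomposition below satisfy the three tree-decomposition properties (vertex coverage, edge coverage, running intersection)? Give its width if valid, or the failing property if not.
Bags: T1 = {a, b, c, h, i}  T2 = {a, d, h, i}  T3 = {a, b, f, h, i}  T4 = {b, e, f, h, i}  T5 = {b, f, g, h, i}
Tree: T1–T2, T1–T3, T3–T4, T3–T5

A tree decomposition must satisfy three properties: every vertex lies in some bag; for every edge, both endpoints lie together in some bag; and for every vertex, the bags containing it form a connected subtree. Here edge (c,d) lies in no bag, so the decomposition is invalid.

No — edge (c,d) lies in no bag.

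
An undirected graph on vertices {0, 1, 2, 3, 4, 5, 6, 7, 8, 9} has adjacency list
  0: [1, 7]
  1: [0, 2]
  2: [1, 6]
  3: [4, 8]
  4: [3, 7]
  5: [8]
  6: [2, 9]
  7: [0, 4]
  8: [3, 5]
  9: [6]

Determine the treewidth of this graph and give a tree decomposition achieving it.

Treewidth 1.
One optimal decomposition is:
Bags: B1 = {5, 8}  B2 = {3, 8}  B3 = {3, 4}  B4 = {4, 7}  B5 = {0, 7}  B6 = {0, 1}  B7 = {1, 2}  B8 = {2, 6}  B9 = {6, 9}
Tree: B1–B2, B2–B3, B3–B4, B4–B5, B5–B6, B6–B7, B7–B8, B8–B9

Each bag holds 2 vertices, so the decomposition has width 1, which upper-bounds the treewidth. Since G has at least one edge (e.g. 5–8), it is not an edgeless graph, so tw(G) ≥ 1. Hence tw(G) = 1 exactly.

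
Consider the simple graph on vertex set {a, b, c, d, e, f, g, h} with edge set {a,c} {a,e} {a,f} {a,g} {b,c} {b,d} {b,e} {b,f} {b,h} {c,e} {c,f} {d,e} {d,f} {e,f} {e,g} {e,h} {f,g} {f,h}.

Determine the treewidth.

A width-3 tree decomposition is:
Bags: B1 = {b, c, e, f}  B2 = {a, c, e, f}  B3 = {b, d, e, f}  B4 = {a, e, f, g}  B5 = {b, e, f, h}
Tree: B1–B2, B1–B3, B2–B4, B3–B5
The largest bag has 4 vertices, giving width 3; this decomposition certifies tw(G) ≤ 3. On the other hand G contains the 4-clique {a, e, f, g}. A clique must lie in a single bag of any decomposition, so no decomposition can have width below 3. Combining the bounds, tw(G) = 3.

3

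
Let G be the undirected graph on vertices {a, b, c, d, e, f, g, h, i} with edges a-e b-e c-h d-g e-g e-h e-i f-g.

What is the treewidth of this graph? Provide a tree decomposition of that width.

Each bag holds 2 vertices, so the decomposition has width 1, which upper-bounds the treewidth. G has an edge, so its treewidth is at least 1. Combining the bounds, tw(G) = 1.

Treewidth 1.
One such decomposition:
Bags: B1 = {b, e}  B2 = {e, h}  B3 = {a, e}  B4 = {c, h}  B5 = {e, g}  B6 = {e, i}  B7 = {d, g}  B8 = {f, g}
Tree: B1–B2, B1–B3, B2–B4, B1–B5, B2–B6, B5–B7, B7–B8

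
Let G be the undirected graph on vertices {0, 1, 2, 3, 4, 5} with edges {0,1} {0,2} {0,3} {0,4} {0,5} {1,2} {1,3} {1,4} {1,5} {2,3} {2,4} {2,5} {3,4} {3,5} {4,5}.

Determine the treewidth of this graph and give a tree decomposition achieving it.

Treewidth 5.
Bags: B1 = {0, 1, 2, 3, 4, 5}
Tree: (single bag)

With just one bag of size 6, the width is 6 − 1 = 5, so tw(G) ≤ 5. On the other hand G contains the 6-clique {0, 1, 2, 3, 4, 5}. A clique must lie in a single bag of any decomposition, so no decomposition can have width below 5. Combining the bounds, tw(G) = 5.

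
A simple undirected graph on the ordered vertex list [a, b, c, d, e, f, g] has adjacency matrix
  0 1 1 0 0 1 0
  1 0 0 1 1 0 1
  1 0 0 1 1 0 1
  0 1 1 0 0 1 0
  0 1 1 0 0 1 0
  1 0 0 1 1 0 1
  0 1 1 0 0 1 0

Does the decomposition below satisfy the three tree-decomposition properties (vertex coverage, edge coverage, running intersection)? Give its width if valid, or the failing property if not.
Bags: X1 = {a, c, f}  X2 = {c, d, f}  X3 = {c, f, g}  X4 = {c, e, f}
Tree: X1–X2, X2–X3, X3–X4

No — vertex b appears in no bag.

A tree decomposition must satisfy three properties: every vertex lies in some bag; for every edge, both endpoints lie together in some bag; and for every vertex, the bags containing it form a connected subtree. Here vertex b appears in no bag, so the decomposition is invalid.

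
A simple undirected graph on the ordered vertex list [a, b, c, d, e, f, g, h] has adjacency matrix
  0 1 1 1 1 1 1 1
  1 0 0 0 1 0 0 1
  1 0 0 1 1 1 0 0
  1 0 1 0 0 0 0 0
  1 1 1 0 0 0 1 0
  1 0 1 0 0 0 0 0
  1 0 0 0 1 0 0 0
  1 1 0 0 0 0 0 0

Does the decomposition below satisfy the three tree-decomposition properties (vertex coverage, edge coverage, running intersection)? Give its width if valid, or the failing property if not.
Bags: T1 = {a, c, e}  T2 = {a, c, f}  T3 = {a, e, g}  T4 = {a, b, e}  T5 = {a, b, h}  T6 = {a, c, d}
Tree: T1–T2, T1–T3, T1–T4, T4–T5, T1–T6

Yes; width 2.

Vertex coverage: the bags together contain {a, b, c, d, e, f, g, h}, the full vertex set. Edge coverage: each edge of G has both endpoints in at least one bag. Running intersection: for every vertex, the bags containing it form a connected subtree. All three properties hold, so this is a valid tree decomposition of width max|bag| − 1 = 2, and hence tw(G) ≤ 2.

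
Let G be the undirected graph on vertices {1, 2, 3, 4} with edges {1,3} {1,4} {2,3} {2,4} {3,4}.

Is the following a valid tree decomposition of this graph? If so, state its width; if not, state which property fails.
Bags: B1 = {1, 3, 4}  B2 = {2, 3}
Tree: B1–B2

No — edge (4,2) lies in no bag.

A tree decomposition must satisfy three properties: every vertex lies in some bag; for every edge, both endpoints lie together in some bag; and for every vertex, the bags containing it form a connected subtree. Here edge (4,2) lies in no bag, so the decomposition is invalid.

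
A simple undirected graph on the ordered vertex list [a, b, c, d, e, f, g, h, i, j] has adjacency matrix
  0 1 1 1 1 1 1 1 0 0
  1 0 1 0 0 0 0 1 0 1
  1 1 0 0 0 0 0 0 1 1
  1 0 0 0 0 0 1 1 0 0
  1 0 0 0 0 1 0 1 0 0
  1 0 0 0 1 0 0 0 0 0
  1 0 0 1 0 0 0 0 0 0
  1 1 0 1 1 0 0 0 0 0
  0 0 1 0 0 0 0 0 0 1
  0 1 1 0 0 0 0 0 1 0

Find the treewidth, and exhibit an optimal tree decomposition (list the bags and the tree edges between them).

Treewidth 2.
One such decomposition:
Bags: B1 = {a, e, h}  B2 = {a, e, f}  B3 = {a, b, h}  B4 = {a, d, h}  B5 = {a, d, g}  B6 = {a, b, c}  B7 = {b, c, j}  B8 = {c, i, j}
Tree: B1–B2, B1–B3, B1–B4, B4–B5, B3–B6, B6–B7, B7–B8

Each bag holds 3 vertices, so the decomposition has width 2, which upper-bounds the treewidth. On the other hand G contains the 3-clique {b, c, j}. A clique must lie in a single bag of any decomposition, so no decomposition can have width below 2. The upper and lower bounds meet at 2, so that is the treewidth.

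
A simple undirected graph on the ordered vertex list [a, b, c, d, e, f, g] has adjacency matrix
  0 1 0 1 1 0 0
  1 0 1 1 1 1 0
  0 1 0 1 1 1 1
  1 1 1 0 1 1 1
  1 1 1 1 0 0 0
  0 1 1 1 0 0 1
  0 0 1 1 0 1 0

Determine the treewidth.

A width-3 tree decomposition is:
Bags: B1 = {b, c, d, f}  B2 = {c, d, f, g}  B3 = {b, c, d, e}  B4 = {a, b, d, e}
Tree: B1–B2, B1–B3, B3–B4
Every bag has size at most 4, so the width is 4 − 1 = 3 and tw(G) ≤ 3. On the other hand G contains the 4-clique {c, d, f, g}. A clique must lie in a single bag of any decomposition, so no decomposition can have width below 3. The upper and lower bounds meet at 3, so that is the treewidth.

3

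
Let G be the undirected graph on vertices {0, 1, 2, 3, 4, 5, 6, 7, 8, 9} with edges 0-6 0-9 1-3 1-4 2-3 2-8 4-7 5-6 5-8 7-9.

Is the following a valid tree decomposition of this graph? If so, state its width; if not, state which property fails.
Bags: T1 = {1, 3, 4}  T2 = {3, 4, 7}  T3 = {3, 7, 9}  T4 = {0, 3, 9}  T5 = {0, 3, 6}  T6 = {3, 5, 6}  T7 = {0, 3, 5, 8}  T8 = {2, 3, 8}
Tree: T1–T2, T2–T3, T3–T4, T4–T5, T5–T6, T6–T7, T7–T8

No — bags containing vertex 0 are not connected in the tree.

A tree decomposition must satisfy three properties: every vertex lies in some bag; for every edge, both endpoints lie together in some bag; and for every vertex, the bags containing it form a connected subtree. Here bags containing vertex 0 are not connected in the tree, so the decomposition is invalid.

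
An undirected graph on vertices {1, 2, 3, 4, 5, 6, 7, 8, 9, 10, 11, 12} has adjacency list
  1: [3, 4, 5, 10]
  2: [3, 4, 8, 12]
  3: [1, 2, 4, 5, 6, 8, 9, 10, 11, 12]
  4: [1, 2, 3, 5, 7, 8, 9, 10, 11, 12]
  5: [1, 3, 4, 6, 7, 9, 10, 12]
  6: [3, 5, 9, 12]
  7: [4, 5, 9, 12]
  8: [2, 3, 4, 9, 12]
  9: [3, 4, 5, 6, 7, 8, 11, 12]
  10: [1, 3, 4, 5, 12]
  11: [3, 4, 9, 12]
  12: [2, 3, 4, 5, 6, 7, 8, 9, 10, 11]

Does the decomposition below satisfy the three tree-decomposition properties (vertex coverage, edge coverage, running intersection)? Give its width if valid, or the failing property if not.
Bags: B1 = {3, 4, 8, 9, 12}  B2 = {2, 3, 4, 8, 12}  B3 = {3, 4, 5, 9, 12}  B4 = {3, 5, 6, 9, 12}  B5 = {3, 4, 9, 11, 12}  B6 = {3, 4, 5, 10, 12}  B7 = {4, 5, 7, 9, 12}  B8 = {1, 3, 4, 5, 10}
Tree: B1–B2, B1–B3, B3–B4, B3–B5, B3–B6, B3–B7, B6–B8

Every vertex of G appears in some bag (union = {1, 2, 3, 4, 5, 6, 7, 8, 9, 10, 11, 12}); every edge is covered by a bag; and for each vertex v the set of bags containing v is connected in the bag tree. The decomposition is therefore valid. The largest bag has 5 vertices, so the width is 4.

Yes; width 4.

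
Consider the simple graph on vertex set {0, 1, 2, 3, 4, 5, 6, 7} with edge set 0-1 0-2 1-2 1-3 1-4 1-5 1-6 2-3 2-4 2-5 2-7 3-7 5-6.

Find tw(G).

2

A width-2 tree decomposition is:
Bags: B1 = {1, 2, 3}  B2 = {1, 2, 4}  B3 = {1, 2, 5}  B4 = {2, 3, 7}  B5 = {0, 1, 2}  B6 = {1, 5, 6}
Tree: B1–B2, B1–B3, B1–B4, B3–B5, B3–B6
The largest bag has 3 vertices, giving width 2; this decomposition certifies tw(G) ≤ 2. On the other hand G contains the 3-clique {0, 1, 2}. A clique must lie in a single bag of any decomposition, so no decomposition can have width below 2. Hence tw(G) = 2 exactly.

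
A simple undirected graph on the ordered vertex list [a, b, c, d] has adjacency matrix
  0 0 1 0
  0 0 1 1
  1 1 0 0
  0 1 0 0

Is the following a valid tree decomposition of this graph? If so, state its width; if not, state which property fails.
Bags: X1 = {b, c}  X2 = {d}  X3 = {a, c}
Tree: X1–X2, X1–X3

No — edge (b,d) lies in no bag.

A tree decomposition must satisfy three properties: every vertex lies in some bag; for every edge, both endpoints lie together in some bag; and for every vertex, the bags containing it form a connected subtree. Here edge (b,d) lies in no bag, so the decomposition is invalid.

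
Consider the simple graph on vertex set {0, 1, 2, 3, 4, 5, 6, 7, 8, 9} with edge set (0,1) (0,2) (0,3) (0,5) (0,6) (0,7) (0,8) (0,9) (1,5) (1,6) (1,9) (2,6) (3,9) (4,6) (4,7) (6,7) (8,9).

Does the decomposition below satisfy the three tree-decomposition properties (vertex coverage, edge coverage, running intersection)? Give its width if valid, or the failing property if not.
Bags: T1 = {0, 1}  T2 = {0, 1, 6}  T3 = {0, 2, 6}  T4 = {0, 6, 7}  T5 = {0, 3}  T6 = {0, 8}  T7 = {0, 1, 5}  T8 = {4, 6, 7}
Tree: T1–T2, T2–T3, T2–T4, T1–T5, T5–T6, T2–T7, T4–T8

No — vertex 9 appears in no bag.

A tree decomposition must satisfy three properties: every vertex lies in some bag; for every edge, both endpoints lie together in some bag; and for every vertex, the bags containing it form a connected subtree. Here vertex 9 appears in no bag, so the decomposition is invalid.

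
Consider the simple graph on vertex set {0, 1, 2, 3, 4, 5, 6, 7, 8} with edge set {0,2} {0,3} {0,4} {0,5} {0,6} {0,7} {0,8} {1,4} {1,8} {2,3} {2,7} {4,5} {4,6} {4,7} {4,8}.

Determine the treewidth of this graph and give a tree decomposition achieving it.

Each bag holds 3 vertices, so the decomposition has width 2, which upper-bounds the treewidth. On the other hand G contains the 3-clique {0, 2, 3}. A clique must lie in a single bag of any decomposition, so no decomposition can have width below 2. Combining the bounds, tw(G) = 2.

Treewidth 2.
One optimal decomposition is:
Bags: B1 = {0, 4, 8}  B2 = {0, 4, 5}  B3 = {0, 4, 7}  B4 = {0, 2, 7}  B5 = {0, 2, 3}  B6 = {1, 4, 8}  B7 = {0, 4, 6}
Tree: B1–B2, B2–B3, B3–B4, B4–B5, B1–B6, B2–B7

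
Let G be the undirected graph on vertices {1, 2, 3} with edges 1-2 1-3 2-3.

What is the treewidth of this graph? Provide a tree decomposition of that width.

A single bag containing all 3 vertices is trivially a valid decomposition of width 2. On the other hand G contains the 3-clique {1, 2, 3}. A clique must lie in a single bag of any decomposition, so no decomposition can have width below 2. Hence tw(G) = 2 exactly.

Treewidth 2.
Bags: B1 = {1, 2, 3}
Tree: (single bag)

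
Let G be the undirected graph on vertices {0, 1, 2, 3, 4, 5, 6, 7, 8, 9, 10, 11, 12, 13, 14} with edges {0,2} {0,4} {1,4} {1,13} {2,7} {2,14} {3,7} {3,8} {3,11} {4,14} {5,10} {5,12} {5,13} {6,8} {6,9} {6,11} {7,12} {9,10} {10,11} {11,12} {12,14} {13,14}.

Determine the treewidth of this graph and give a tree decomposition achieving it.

The largest bag has 4 vertices, giving width 3; this decomposition certifies tw(G) ≤ 3. For the lower bound: the 4 vertex sets {6,8,9}, {3}, {11}, {5,7,10,12} are disjoint, each induces a connected subgraph, and every pair is joined by at least one edge of G. Contracting each set to a single vertex therefore yields K_{4} as a minor, and since treewidth is minor-monotone, tw(G) ≥ tw(K_{4}) = 3. Combining the bounds, tw(G) = 3.

Treewidth 3.
One such decomposition:
Bags: B1 = {3, 6, 8, 9}  B2 = {3, 6, 9, 11}  B3 = {3, 9, 10, 11}  B4 = {3, 7, 10, 11}  B5 = {7, 10, 11, 12}  B6 = {5, 7, 10, 12}  B7 = {2, 5, 7, 12}  B8 = {2, 5, 12, 14}  B9 = {2, 5, 13, 14}  B10 = {0, 2, 13, 14}  B11 = {0, 4, 13, 14}  B12 = {0, 1, 4, 13}
Tree: B1–B2, B2–B3, B3–B4, B4–B5, B5–B6, B6–B7, B7–B8, B8–B9, B9–B10, B10–B11, B11–B12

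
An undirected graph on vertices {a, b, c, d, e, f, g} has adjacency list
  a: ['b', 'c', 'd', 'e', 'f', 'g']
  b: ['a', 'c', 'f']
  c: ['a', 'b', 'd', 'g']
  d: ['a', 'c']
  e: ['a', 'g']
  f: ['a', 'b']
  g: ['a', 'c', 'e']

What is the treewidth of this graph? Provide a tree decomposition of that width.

The largest bag has 3 vertices, giving width 2; this decomposition certifies tw(G) ≤ 2. On the other hand G contains the 3-clique {a, e, g}. A clique must lie in a single bag of any decomposition, so no decomposition can have width below 2. Therefore the treewidth is 2.

Treewidth 2.
One optimal decomposition is:
Bags: B1 = {a, c, g}  B2 = {a, b, c}  B3 = {a, b, f}  B4 = {a, c, d}  B5 = {a, e, g}
Tree: B1–B2, B2–B3, B1–B4, B1–B5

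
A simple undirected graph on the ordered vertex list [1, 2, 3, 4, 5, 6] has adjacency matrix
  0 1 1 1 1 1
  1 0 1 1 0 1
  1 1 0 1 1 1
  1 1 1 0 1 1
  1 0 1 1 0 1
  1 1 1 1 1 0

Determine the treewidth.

4

A width-4 tree decomposition is:
Bags: B1 = {1, 2, 3, 4, 6}  B2 = {1, 3, 4, 5, 6}
Tree: B1–B2
The largest bag has 5 vertices, giving width 4; this decomposition certifies tw(G) ≤ 4. For the lower bound, the 5 vertices {1, 2, 3, 4, 6} are pairwise adjacent, and any tree decomposition puts a clique entirely inside one bag — forcing width ≥ 4. Combining the bounds, tw(G) = 4.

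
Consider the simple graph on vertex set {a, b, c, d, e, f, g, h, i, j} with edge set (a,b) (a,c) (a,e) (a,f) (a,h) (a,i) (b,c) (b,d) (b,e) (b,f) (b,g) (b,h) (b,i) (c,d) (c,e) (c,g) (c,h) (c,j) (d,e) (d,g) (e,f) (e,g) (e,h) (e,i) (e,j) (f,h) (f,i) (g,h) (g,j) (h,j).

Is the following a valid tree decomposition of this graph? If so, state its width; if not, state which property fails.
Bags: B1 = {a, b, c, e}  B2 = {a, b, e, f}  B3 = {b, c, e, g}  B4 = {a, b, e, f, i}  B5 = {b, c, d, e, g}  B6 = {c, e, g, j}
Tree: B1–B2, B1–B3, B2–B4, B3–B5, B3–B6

No — vertex h appears in no bag.

A tree decomposition must satisfy three properties: every vertex lies in some bag; for every edge, both endpoints lie together in some bag; and for every vertex, the bags containing it form a connected subtree. Here vertex h appears in no bag, so the decomposition is invalid.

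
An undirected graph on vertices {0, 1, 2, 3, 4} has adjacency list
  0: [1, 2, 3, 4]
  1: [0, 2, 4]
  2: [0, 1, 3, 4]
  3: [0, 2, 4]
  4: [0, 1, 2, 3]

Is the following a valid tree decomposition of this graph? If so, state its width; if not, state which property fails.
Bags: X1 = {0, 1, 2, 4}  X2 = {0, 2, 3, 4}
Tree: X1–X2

Yes; width 3.

Vertex coverage: the bags together contain {0, 1, 2, 3, 4}, the full vertex set. Edge coverage: each edge of G has both endpoints in at least one bag. Running intersection: for every vertex, the bags containing it form a connected subtree. All three properties hold, so this is a valid tree decomposition of width max|bag| − 1 = 3, and hence tw(G) ≤ 3.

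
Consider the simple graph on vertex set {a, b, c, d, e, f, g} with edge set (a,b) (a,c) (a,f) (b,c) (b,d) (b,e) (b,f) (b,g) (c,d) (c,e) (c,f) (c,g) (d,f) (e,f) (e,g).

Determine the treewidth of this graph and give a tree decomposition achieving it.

The largest bag has 4 vertices, giving width 3; this decomposition certifies tw(G) ≤ 3. For the lower bound, the 4 vertices {b, c, e, g} are pairwise adjacent, and any tree decomposition puts a clique entirely inside one bag — forcing width ≥ 3. Hence tw(G) = 3 exactly.

Treewidth 3.
Bags: B1 = {b, c, d, f}  B2 = {a, b, c, f}  B3 = {b, c, e, f}  B4 = {b, c, e, g}
Tree: B1–B2, B2–B3, B3–B4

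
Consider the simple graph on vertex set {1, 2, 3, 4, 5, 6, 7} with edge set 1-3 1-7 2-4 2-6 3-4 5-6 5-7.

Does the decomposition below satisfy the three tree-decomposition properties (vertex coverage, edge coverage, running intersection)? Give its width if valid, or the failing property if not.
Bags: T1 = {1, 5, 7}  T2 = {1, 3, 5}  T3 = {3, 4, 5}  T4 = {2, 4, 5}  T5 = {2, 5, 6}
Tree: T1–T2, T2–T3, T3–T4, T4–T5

Yes; width 2.

Every vertex of G appears in some bag (union = {1, 2, 3, 4, 5, 6, 7}); every edge is covered by a bag; and for each vertex v the set of bags containing v is connected in the bag tree. The decomposition is therefore valid. The largest bag has 3 vertices, so the width is 2.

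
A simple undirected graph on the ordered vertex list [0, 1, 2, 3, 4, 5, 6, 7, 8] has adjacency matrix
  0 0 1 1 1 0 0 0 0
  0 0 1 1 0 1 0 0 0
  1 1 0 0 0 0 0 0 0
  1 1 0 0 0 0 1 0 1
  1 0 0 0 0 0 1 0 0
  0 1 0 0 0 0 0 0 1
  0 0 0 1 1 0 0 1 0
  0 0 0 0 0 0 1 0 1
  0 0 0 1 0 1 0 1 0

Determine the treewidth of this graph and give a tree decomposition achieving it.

Treewidth 3.
Bags: B1 = {0, 1, 2, 5}  B2 = {0, 1, 3, 5}  B3 = {0, 3, 5, 8}  B4 = {0, 3, 4, 8}  B5 = {3, 4, 6, 8}  B6 = {4, 6, 7, 8}
Tree: B1–B2, B2–B3, B3–B4, B4–B5, B5–B6

Every bag has size at most 4, so the width is 4 − 1 = 3 and tw(G) ≤ 3. For the lower bound: the 4 vertex sets {1,2,5}, {0}, {3}, {4,6,7,8} are disjoint, each induces a connected subgraph, and every pair is joined by at least one edge of G. Contracting each set to a single vertex therefore yields K_{4} as a minor, and since treewidth is minor-monotone, tw(G) ≥ tw(K_{4}) = 3. Combining the bounds, tw(G) = 3.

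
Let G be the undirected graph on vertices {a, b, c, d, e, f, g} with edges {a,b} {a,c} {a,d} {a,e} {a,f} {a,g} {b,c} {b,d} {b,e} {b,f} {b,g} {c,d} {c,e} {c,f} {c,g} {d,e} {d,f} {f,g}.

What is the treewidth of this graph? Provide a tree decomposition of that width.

Treewidth 4.
Bags: B1 = {a, b, c, d, f}  B2 = {a, b, c, d, e}  B3 = {a, b, c, f, g}
Tree: B1–B2, B1–B3

The largest bag has 5 vertices, giving width 4; this decomposition certifies tw(G) ≤ 4. On the other hand G contains the 5-clique {a, b, c, d, e}. A clique must lie in a single bag of any decomposition, so no decomposition can have width below 4. Therefore the treewidth is 4.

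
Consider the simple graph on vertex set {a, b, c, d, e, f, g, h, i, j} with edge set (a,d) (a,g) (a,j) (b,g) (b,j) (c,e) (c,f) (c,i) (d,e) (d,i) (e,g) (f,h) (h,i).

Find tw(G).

A width-2 tree decomposition is:
Bags: B1 = {c, f, h}  B2 = {c, h, i}  B3 = {c, e, i}  B4 = {d, e, i}  B5 = {d, e, g}  B6 = {a, d, g}  B7 = {a, b, g}  B8 = {a, b, j}
Tree: B1–B2, B2–B3, B3–B4, B4–B5, B5–B6, B6–B7, B7–B8
Every bag has size at most 3, so the width is 3 − 1 = 2 and tw(G) ≤ 2. For the lower bound, G contains the cycle f–h–i–c–f, so G is not a forest; only forests have treewidth ≤ 1, hence tw(G) ≥ 2. Therefore the treewidth is 2.

2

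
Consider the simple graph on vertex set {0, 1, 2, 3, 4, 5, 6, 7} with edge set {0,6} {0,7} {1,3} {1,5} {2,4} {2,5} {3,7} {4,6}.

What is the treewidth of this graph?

A width-2 tree decomposition is:
Bags: B1 = {0, 3, 7}  B2 = {0, 1, 3}  B3 = {0, 1, 5}  B4 = {0, 2, 5}  B5 = {0, 2, 4}  B6 = {0, 4, 6}
Tree: B1–B2, B2–B3, B3–B4, B4–B5, B5–B6
Each bag holds 3 vertices, so the decomposition has width 2, which upper-bounds the treewidth. Since 0–7–3–1–5–2–4–6–0 is a cycle in G, G is not acyclic. Forests are exactly the graphs of treewidth ≤ 1, so tw(G) ≥ 2. Hence tw(G) = 2 exactly.

2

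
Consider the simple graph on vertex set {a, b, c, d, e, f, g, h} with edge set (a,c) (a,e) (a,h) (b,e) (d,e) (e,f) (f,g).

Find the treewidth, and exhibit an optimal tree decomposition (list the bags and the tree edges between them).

Each bag holds 2 vertices, so the decomposition has width 1, which upper-bounds the treewidth. Since G has at least one edge (e.g. a–e), it is not an edgeless graph, so tw(G) ≥ 1. Combining the bounds, tw(G) = 1.

Treewidth 1.
One optimal decomposition is:
Bags: B1 = {a, e}  B2 = {a, h}  B3 = {b, e}  B4 = {e, f}  B5 = {f, g}  B6 = {a, c}  B7 = {d, e}
Tree: B1–B2, B1–B3, B3–B4, B4–B5, B1–B6, B1–B7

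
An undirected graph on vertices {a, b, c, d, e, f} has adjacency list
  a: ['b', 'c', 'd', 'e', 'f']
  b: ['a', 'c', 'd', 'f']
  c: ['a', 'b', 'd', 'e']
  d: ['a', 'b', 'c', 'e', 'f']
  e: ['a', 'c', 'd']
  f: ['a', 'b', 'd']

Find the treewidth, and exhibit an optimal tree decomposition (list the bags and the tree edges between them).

Treewidth 3.
One such decomposition:
Bags: B1 = {a, b, d, f}  B2 = {a, b, c, d}  B3 = {a, c, d, e}
Tree: B1–B2, B2–B3

The largest bag has 4 vertices, giving width 3; this decomposition certifies tw(G) ≤ 3. For the lower bound, the 4 vertices {a, c, d, e} are pairwise adjacent, and any tree decomposition puts a clique entirely inside one bag — forcing width ≥ 3. The upper and lower bounds meet at 3, so that is the treewidth.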